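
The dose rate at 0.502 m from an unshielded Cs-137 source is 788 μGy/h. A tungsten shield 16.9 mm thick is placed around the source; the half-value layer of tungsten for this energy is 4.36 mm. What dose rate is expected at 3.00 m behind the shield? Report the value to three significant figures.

Distance alone: (0.502/3.00)² = 0.02800, so 788 × 0.02800 = 22.06 μGy/h.
Shield: 16.9/4.36 = 3.876 half-value layers → attenuation 2^(−3.876) = 0.06811.
Combined: 22.06 × 0.06811 = 1.503 μGy/h.

1.50 μGy/h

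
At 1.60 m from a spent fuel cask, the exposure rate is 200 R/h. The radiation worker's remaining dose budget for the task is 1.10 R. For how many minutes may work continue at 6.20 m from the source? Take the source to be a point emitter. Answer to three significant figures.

4.96 min

Applying the 1/r² law, rate at 6.20 m:
200 × (1.60/6.20)² = 200 × 0.06660 = 13.32 R/h.
Stay time = 1.10 R ÷ 13.32 R/h = 0.08258 h = 4.955 min.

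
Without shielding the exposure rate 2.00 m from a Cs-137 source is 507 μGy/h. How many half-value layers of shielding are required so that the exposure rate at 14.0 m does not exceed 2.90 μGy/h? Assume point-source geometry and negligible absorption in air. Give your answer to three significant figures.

1.84 half-value layers

At 14.0 m, distance alone gives 507 × (2.00/14.0)² = 507 × 0.02041 = 10.35 μGy/h.
Further attenuation needed: 10.35/2.90 = 3.569.
n = log₂(3.569) = 1.836 half-value layers.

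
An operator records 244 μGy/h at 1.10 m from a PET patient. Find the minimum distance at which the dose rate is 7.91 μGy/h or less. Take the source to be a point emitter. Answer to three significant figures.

Using I₁d₁² = I₂d₂², d₂ = d₁·√(I₁/I₂).
I₁/I₂ = 244/7.91 = 30.85, so d₂ = 1.10 × √30.85 = 6.110 m.

6.11 m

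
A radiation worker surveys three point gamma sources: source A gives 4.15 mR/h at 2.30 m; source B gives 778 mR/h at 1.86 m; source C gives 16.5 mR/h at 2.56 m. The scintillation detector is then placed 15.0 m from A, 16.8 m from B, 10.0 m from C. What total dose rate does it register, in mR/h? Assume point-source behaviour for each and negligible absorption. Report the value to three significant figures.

10.7 mR/h

Each source contributes Iᵢ·(dᵢ/rᵢ)²; contributions add.
A: 4.15 × (2.30/15.0)² = 0.09757 mR/h
B: 778 × (1.86/16.8)² = 9.536 mR/h
C: 16.5 × (2.56/10.0)² = 1.081 mR/h
Total = 0.09757 + 9.536 + 1.081 = 10.71 mR/h.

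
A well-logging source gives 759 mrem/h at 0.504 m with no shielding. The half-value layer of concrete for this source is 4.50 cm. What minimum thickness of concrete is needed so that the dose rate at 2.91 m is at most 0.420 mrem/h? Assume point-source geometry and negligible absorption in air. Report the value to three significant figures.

At 2.91 m, distance alone gives 759 × (0.504/2.91)² = 759 × 0.03000 = 22.77 mrem/h.
Further attenuation needed: 22.77/0.420 = 54.21.
n = log₂(54.21) = 5.760 half-value layers.
Thickness = 5.760 × 4.50 cm = 25.92 cm.

25.9 cm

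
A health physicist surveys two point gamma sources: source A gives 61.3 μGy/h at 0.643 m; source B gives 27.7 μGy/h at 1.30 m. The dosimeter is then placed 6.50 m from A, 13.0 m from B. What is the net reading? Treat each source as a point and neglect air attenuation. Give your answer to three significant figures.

Each source contributes Iᵢ·(dᵢ/rᵢ)²; contributions add.
A: 61.3 × (0.643/6.50)² = 0.5999 μGy/h
B: 27.7 × (1.30/13.0)² = 0.2770 μGy/h
Total = 0.5999 + 0.2770 = 0.8769 μGy/h.

0.877 μGy/h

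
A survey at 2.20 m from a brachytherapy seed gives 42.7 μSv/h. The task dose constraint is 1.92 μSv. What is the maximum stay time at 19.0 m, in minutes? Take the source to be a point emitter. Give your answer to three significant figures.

201 min

Intensity scales as (d₁/d₂)², so rate at 19.0 m:
42.7 × (2.20/19.0)² = 42.7 × 0.01341 = 0.5726 μSv/h.
Stay time = 1.92 μSv ÷ 0.5726 μSv/h = 3.353 h = 201.2 min.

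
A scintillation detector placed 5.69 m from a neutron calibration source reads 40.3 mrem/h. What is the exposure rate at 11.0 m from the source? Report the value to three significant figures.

10.8 mrem/h

Intensity scales as (d₁/d₂)², so scaling from 5.69 m to 11.0 m:
40.3 × (5.69/11.0)² = 40.3 × 0.2676 = 10.78 mrem/h.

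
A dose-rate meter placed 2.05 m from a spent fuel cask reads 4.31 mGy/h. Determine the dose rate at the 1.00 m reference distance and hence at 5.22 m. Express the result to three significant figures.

Applying the 1/r² law,
At 1.00 m: 4.31 × (2.05/1.00)² = 4.31 × 4.202 = 18.11 mGy/h
At 5.22 m: 18.11 × (1.00/5.22)² = 18.11 × 0.03670 = 0.6646 mGy/h.

18.1 mGy/h; 0.665 mGy/h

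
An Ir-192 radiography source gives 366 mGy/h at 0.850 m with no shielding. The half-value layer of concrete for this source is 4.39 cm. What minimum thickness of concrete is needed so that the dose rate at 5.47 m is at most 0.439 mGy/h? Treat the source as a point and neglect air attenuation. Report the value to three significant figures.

19.0 cm

At 5.47 m, distance alone gives (0.850/5.47)² = 0.02415, so 366 × 0.02415 = 8.839 mGy/h.
Further attenuation needed: 8.839/0.439 = 20.13.
n = log₂(20.13) = 4.331 half-value layers.
Thickness = 4.331 × 4.39 cm = 19.01 cm.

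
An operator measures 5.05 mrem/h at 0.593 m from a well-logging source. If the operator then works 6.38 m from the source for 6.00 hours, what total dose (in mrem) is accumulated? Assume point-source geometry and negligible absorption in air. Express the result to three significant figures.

0.262 mrem

By the inverse-square law, rate at 6.38 m:
5.05 × (0.593/6.38)² = 5.05 × 0.008639 = 0.04363 mrem/h.
Dose = rate × time = 0.04363 mrem/h × 6.000 h = 0.2618 mrem.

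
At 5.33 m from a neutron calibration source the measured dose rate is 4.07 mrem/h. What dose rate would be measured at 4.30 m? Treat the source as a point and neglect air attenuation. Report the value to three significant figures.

Since intensity falls as 1/r², scaling from 5.33 m to 4.30 m:
4.07 × (5.33/4.30)² = 4.07 × 1.536 = 6.252 mrem/h.

6.25 mrem/h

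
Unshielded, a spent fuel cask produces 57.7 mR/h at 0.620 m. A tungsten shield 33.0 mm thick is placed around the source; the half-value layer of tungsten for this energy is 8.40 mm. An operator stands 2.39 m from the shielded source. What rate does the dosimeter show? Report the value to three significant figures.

0.255 mR/h

Distance alone: 57.7 × (0.620/2.39)² = 57.7 × 0.06730 = 3.883 mR/h.
Shield: 33.0/8.40 = 3.929 half-value layers → attenuation 2^(−3.929) = 0.06565.
Combined: 3.883 × 0.06565 = 0.2549 mR/h.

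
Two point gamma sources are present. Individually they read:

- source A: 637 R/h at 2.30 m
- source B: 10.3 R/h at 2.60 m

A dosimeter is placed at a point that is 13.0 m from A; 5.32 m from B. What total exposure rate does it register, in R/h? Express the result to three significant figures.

By superposition, sum each source's inverse-square contribution:
A: 637 × (2.30/13.0)² = 19.94 R/h
B: 10.3 × (2.60/5.32)² = 2.460 R/h
Total = 19.94 + 2.460 = 22.40 R/h.

22.4 R/h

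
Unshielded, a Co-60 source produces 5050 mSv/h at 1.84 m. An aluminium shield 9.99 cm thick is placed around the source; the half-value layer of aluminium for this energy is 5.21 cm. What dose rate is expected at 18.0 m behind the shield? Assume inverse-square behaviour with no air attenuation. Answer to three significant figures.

14.0 mSv/h

Distance alone: 5050 × (1.84/18.0)² = 5050 × 0.01045 = 52.77 mSv/h.
Shield: 9.99/5.21 = 1.917 half-value layers → attenuation 2^(−1.917) = 0.2648.
Combined: 52.77 × 0.2648 = 13.97 mSv/h.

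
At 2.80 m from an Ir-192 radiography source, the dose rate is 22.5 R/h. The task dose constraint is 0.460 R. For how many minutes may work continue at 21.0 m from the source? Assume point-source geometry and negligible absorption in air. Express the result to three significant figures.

Since intensity falls as 1/r², rate at 21.0 m:
(2.80/21.0)² = 0.01778, so 22.5 × 0.01778 = 0.4001 R/h.
Stay time = 0.460 R ÷ 0.4001 R/h = 1.150 h = 69.00 min.

69.0 min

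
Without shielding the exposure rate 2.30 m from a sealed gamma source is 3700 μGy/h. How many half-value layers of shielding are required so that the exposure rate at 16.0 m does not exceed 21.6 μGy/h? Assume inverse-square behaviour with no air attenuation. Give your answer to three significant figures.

At 16.0 m, distance alone gives (2.30/16.0)² = 0.02066, so 3700 × 0.02066 = 76.44 μGy/h.
Further attenuation needed: 76.44/21.6 = 3.539.
n = log₂(3.539) = 1.823 half-value layers.

1.82 half-value layers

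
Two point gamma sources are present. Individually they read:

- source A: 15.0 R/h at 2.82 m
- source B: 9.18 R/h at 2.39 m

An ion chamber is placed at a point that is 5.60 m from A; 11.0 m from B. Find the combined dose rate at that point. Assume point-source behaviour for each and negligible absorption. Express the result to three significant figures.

By superposition, sum each source's inverse-square contribution:
A: 15.0 × (2.82/5.60)² = 3.804 R/h
B: 9.18 × (2.39/11.0)² = 0.4334 R/h
Total = 3.804 + 0.4334 = 4.237 R/h.

4.24 R/h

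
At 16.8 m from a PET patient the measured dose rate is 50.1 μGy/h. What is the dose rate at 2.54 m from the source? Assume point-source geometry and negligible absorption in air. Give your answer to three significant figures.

Using I₁d₁² = I₂d₂², scaling from 16.8 m to 2.54 m:
50.1 × (16.8/2.54)² = 50.1 × 43.75 = 2192 μGy/h.

2190 μGy/h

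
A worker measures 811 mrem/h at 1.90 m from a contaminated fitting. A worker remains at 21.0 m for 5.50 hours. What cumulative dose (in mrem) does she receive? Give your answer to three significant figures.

Since intensity falls as 1/r², rate at 21.0 m:
(1.90/21.0)² = 0.008186, so 811 × 0.008186 = 6.639 mrem/h.
Dose = rate × time = 6.639 mrem/h × 5.500 h = 36.51 mrem.

36.5 mrem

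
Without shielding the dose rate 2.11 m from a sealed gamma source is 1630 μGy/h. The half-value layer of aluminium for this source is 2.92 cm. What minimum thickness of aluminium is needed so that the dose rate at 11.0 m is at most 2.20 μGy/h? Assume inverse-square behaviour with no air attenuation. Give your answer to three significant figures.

13.9 cm

At 11.0 m, distance alone gives (2.11/11.0)² = 0.03679, so 1630 × 0.03679 = 59.97 μGy/h.
Further attenuation needed: 59.97/2.20 = 27.26.
n = log₂(27.26) = 4.769 half-value layers.
Thickness = 4.769 × 2.92 cm = 13.93 cm.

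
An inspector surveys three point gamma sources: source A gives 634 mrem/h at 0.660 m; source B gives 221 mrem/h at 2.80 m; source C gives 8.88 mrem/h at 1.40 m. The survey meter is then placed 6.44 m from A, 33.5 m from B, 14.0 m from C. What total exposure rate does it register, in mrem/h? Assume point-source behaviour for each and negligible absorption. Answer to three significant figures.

Each source contributes Iᵢ·(dᵢ/rᵢ)²; contributions add.
A: 634 × (0.660/6.44)² = 6.659 mrem/h
B: 221 × (2.80/33.5)² = 1.544 mrem/h
C: 8.88 × (1.40/14.0)² = 0.08880 mrem/h
Total = 6.659 + 1.544 + 0.08880 = 8.292 mrem/h.

8.29 mrem/h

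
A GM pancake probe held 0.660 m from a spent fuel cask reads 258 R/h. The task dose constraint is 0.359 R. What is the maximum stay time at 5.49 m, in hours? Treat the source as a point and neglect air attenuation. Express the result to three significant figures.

Using I₁d₁² = I₂d₂², rate at 5.49 m:
258 × (0.660/5.49)² = 258 × 0.01445 = 3.728 R/h.
Stay time = 0.359 R ÷ 3.728 R/h = 0.09630 h.

0.0963 h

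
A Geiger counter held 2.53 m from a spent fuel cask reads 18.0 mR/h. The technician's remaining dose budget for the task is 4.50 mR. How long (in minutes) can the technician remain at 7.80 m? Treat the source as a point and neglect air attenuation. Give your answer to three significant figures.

By the inverse-square law, rate at 7.80 m:
(2.53/7.80)² = 0.1052, so 18.0 × 0.1052 = 1.894 mR/h.
Stay time = 4.50 mR ÷ 1.894 mR/h = 2.376 h = 142.6 min.

143 min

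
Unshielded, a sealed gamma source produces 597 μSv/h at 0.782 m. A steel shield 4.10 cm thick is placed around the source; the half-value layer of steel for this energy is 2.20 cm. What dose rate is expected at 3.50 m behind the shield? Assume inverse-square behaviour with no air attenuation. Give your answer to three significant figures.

8.19 μSv/h

Distance alone: (0.782/3.50)² = 0.04992, so 597 × 0.04992 = 29.80 μSv/h.
Shield: 4.10/2.20 = 1.864 half-value layers → attenuation 2^(−1.864) = 0.2747.
Combined: 29.80 × 0.2747 = 8.186 μSv/h.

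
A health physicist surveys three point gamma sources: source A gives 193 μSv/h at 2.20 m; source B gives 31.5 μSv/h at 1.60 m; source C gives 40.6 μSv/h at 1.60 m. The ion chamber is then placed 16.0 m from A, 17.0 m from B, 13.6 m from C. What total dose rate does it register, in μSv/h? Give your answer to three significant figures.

4.49 μSv/h

By superposition, sum each source's inverse-square contribution:
A: 193 × (2.20/16.0)² = 3.649 μSv/h
B: 31.5 × (1.60/17.0)² = 0.2790 μSv/h
C: 40.6 × (1.60/13.6)² = 0.5619 μSv/h
Total = 3.649 + 0.2790 + 0.5619 = 4.490 μSv/h.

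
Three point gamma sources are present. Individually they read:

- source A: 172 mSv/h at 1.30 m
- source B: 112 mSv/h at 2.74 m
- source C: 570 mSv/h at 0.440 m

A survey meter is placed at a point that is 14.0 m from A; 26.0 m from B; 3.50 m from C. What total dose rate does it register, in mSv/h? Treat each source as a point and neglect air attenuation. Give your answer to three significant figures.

11.7 mSv/h

Each source contributes Iᵢ·(dᵢ/rᵢ)²; contributions add.
A: 172 × (1.30/14.0)² = 1.483 mSv/h
B: 112 × (2.74/26.0)² = 1.244 mSv/h
C: 570 × (0.440/3.50)² = 9.008 mSv/h
Total = 1.483 + 1.244 + 9.008 = 11.73 mSv/h.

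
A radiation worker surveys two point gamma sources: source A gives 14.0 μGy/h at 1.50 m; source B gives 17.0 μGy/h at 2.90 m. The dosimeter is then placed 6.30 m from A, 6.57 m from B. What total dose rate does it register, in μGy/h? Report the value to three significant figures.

4.11 μGy/h

Each source contributes Iᵢ·(dᵢ/rᵢ)²; contributions add.
A: 14.0 × (1.50/6.30)² = 0.7937 μGy/h
B: 17.0 × (2.90/6.57)² = 3.312 μGy/h
Total = 0.7937 + 3.312 = 4.106 μGy/h.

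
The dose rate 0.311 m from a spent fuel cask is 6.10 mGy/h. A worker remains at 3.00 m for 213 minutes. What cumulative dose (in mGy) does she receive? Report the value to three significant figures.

0.233 mGy

Intensity scales as (d₁/d₂)², so rate at 3.00 m:
6.10 × (0.311/3.00)² = 6.10 × 0.01075 = 0.06557 mGy/h.
Dose = rate × time = 0.06557 mGy/h × 3.550 h = 0.2328 mGy.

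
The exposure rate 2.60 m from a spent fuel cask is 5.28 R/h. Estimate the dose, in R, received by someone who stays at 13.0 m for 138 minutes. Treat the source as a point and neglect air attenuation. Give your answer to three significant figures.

By the inverse-square law, rate at 13.0 m:
(2.60/13.0)² = 0.04000, so 5.28 × 0.04000 = 0.2112 R/h.
Dose = rate × time = 0.2112 R/h × 2.300 h = 0.4858 R.

0.486 R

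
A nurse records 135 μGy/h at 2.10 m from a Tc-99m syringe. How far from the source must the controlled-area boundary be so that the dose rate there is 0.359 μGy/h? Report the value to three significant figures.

Intensity scales as (d₁/d₂)², so d₂ = d₁·√(I₁/I₂).
I₁/I₂ = 135/0.359 = 376.0, so d₂ = 2.10 × √376.0 = 40.72 m.

40.7 m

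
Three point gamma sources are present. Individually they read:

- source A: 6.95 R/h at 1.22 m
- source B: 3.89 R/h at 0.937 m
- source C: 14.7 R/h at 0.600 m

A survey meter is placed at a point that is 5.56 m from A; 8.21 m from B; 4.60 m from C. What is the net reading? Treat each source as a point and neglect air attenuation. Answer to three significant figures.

0.635 R/h

By superposition, sum each source's inverse-square contribution:
A: 6.95 × (1.22/5.56)² = 0.3346 R/h
B: 3.89 × (0.937/8.21)² = 0.05067 R/h
C: 14.7 × (0.600/4.60)² = 0.2501 R/h
Total = 0.3346 + 0.05067 + 0.2501 = 0.6354 R/h.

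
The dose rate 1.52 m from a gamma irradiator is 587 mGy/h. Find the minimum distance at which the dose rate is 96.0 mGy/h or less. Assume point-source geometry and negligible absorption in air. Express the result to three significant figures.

3.76 m

Intensity scales as (d₁/d₂)², so d₂ = d₁·√(I₁/I₂).
I₁/I₂ = 587/96.0 = 6.115, so d₂ = 1.52 × √6.115 = 3.759 m.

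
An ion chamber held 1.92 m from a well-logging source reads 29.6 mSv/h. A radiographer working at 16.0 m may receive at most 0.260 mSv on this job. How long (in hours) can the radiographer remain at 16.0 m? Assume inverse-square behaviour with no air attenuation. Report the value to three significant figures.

0.610 h

Applying the 1/r² law, rate at 16.0 m:
29.6 × (1.92/16.0)² = 29.6 × 0.01440 = 0.4262 mSv/h.
Stay time = 0.260 mSv ÷ 0.4262 mSv/h = 0.6100 h.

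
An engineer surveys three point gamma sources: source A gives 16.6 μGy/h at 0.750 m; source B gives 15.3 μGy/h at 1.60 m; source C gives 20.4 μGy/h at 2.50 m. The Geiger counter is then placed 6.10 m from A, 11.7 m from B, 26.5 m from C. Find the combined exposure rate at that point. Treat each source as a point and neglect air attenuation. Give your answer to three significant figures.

Each source contributes Iᵢ·(dᵢ/rᵢ)²; contributions add.
A: 16.6 × (0.750/6.10)² = 0.2509 μGy/h
B: 15.3 × (1.60/11.7)² = 0.2861 μGy/h
C: 20.4 × (2.50/26.5)² = 0.1816 μGy/h
Total = 0.2509 + 0.2861 + 0.1816 = 0.7186 μGy/h.

0.719 μGy/h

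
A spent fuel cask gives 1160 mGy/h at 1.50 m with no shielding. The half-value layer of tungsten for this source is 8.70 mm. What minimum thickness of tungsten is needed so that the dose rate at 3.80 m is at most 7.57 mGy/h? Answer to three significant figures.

39.8 mm

At 3.80 m, distance alone gives (1.50/3.80)² = 0.1558, so 1160 × 0.1558 = 180.7 mGy/h.
Further attenuation needed: 180.7/7.57 = 23.87.
n = log₂(23.87) = 4.577 half-value layers.
Thickness = 4.577 × 8.70 mm = 39.82 mm.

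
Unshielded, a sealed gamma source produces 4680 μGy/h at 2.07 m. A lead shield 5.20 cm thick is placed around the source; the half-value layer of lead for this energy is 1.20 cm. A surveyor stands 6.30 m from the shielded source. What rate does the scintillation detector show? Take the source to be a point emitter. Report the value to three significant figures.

Distance alone: (2.07/6.30)² = 0.1080, so 4680 × 0.1080 = 505.4 μGy/h.
Shield: 5.20/1.20 = 4.333 half-value layers → attenuation 2^(−4.333) = 0.04962.
Combined: 505.4 × 0.04962 = 25.08 μGy/h.

25.1 μGy/h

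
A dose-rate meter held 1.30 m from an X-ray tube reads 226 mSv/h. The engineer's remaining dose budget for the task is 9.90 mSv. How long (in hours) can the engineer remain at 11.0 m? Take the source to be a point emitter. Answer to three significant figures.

By the inverse-square law, rate at 11.0 m:
226 × (1.30/11.0)² = 226 × 0.01397 = 3.157 mSv/h.
Stay time = 9.90 mSv ÷ 3.157 mSv/h = 3.136 h.

3.14 h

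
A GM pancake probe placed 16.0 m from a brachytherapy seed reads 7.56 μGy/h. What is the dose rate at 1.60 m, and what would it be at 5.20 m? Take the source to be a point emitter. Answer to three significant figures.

Using I₁d₁² = I₂d₂²,
At 1.60 m: 7.56 × (16.0/1.60)² = 7.56 × 100.0 = 756.0 μGy/h
At 5.20 m: (1.60/5.20)² = 0.09467, so 756.0 × 0.09467 = 71.57 μGy/h.

756 μGy/h; 71.6 μGy/h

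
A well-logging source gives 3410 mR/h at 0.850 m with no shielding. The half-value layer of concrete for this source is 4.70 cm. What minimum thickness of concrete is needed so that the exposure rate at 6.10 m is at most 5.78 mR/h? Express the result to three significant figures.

16.5 cm

At 6.10 m, distance alone gives (0.850/6.10)² = 0.01942, so 3410 × 0.01942 = 66.22 mR/h.
Further attenuation needed: 66.22/5.78 = 11.46.
n = log₂(11.46) = 3.519 half-value layers.
Thickness = 3.519 × 4.70 cm = 16.54 cm.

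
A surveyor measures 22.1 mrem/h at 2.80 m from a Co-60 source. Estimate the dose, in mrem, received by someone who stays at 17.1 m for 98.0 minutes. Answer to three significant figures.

By the inverse-square law, rate at 17.1 m:
(2.80/17.1)² = 0.02681, so 22.1 × 0.02681 = 0.5925 mrem/h.
Dose = rate × time = 0.5925 mrem/h × 1.633 h = 0.9676 mrem.

0.968 mrem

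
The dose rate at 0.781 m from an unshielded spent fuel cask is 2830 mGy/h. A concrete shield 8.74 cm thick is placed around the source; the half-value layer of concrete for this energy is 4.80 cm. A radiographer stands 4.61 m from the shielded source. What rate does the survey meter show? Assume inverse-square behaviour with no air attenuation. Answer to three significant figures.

23.0 mGy/h

Distance alone: 2830 × (0.781/4.61)² = 2830 × 0.02870 = 81.22 mGy/h.
Shield: 8.74/4.80 = 1.821 half-value layers → attenuation 2^(−1.821) = 0.2830.
Combined: 81.22 × 0.2830 = 22.99 mGy/h.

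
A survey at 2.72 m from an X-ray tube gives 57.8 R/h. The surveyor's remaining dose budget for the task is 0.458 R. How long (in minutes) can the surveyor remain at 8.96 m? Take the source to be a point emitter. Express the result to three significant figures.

5.16 min

Intensity scales as (d₁/d₂)², so rate at 8.96 m:
57.8 × (2.72/8.96)² = 57.8 × 0.09216 = 5.327 R/h.
Stay time = 0.458 R ÷ 5.327 R/h = 0.08598 h = 5.159 min.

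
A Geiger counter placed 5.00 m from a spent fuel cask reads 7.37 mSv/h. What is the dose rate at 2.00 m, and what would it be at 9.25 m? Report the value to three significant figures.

Since intensity falls as 1/r²,
At 2.00 m: 7.37 × (5.00/2.00)² = 7.37 × 6.250 = 46.06 mSv/h
At 9.25 m: 46.06 × (2.00/9.25)² = 46.06 × 0.04675 = 2.153 mSv/h.

46.1 mSv/h; 2.15 mSv/h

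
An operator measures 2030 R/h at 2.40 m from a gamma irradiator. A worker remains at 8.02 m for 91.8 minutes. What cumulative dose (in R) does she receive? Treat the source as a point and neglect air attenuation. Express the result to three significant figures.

Intensity scales as (d₁/d₂)², so rate at 8.02 m:
2030 × (2.40/8.02)² = 2030 × 0.08955 = 181.8 R/h.
Dose = rate × time = 181.8 R/h × 1.530 h = 278.2 R.

278 R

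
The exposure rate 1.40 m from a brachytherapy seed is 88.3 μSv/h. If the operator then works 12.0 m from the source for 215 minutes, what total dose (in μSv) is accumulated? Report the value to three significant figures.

4.31 μSv

By the inverse-square law, rate at 12.0 m:
88.3 × (1.40/12.0)² = 88.3 × 0.01361 = 1.202 μSv/h.
Dose = rate × time = 1.202 μSv/h × 3.583 h = 4.307 μSv.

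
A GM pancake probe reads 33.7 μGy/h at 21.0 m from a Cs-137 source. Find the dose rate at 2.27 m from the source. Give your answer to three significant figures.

2880 μGy/h

Since intensity falls as 1/r², the rate at 2.27 m is
33.7 × (21.0/2.27)² = 33.7 × 85.58 = 2884 μGy/h.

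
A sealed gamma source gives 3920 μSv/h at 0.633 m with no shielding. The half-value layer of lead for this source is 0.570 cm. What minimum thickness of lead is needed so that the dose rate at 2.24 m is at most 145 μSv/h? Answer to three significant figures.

0.633 cm

At 2.24 m, distance alone gives 3920 × (0.633/2.24)² = 3920 × 0.07986 = 313.1 μSv/h.
Further attenuation needed: 313.1/145 = 2.159.
n = log₂(2.159) = 1.110 half-value layers.
Thickness = 1.110 × 0.570 cm = 0.6327 cm.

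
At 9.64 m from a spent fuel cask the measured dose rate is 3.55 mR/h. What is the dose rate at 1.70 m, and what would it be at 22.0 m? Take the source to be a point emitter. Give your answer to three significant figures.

By the inverse-square law,
At 1.70 m: 3.55 × (9.64/1.70)² = 3.55 × 32.16 = 114.2 mR/h
At 22.0 m: (1.70/22.0)² = 0.005971, so 114.2 × 0.005971 = 0.6819 mR/h.

114 mR/h; 0.682 mR/h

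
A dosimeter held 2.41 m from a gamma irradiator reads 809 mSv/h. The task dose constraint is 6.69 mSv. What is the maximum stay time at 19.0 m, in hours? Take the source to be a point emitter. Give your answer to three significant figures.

0.514 h

By the inverse-square law, rate at 19.0 m:
(2.41/19.0)² = 0.01609, so 809 × 0.01609 = 13.02 mSv/h.
Stay time = 6.69 mSv ÷ 13.02 mSv/h = 0.5138 h.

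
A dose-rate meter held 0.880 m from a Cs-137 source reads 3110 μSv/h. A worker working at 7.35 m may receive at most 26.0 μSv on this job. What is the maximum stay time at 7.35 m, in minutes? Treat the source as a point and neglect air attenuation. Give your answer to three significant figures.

Applying the 1/r² law, rate at 7.35 m:
3110 × (0.880/7.35)² = 3110 × 0.01433 = 44.57 μSv/h.
Stay time = 26.0 μSv ÷ 44.57 μSv/h = 0.5834 h = 35.00 min.

35.0 min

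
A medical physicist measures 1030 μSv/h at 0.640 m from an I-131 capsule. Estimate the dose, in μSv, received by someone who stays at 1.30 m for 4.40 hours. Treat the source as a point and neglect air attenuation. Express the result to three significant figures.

Applying the 1/r² law, rate at 1.30 m:
1030 × (0.640/1.30)² = 1030 × 0.2424 = 249.7 μSv/h.
Dose = rate × time = 249.7 μSv/h × 4.400 h = 1099 μSv.

1100 μSv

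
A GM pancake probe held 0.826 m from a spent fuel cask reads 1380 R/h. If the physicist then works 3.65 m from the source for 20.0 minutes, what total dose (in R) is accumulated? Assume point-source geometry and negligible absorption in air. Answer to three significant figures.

23.6 R

Applying the 1/r² law, rate at 3.65 m:
1380 × (0.826/3.65)² = 1380 × 0.05121 = 70.67 R/h.
Dose = rate × time = 70.67 R/h × 0.3333 h = 23.55 R.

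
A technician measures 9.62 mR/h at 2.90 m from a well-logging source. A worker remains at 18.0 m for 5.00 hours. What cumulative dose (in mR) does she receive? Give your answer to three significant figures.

1.25 mR

Since intensity falls as 1/r², rate at 18.0 m:
9.62 × (2.90/18.0)² = 9.62 × 0.02596 = 0.2497 mR/h.
Dose = rate × time = 0.2497 mR/h × 5.000 h = 1.248 mR.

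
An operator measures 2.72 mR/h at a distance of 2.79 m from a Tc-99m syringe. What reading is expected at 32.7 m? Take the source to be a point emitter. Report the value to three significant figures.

By the inverse-square law, the rate at 32.7 m is
(2.79/32.7)² = 0.007280, so 2.72 × 0.007280 = 0.01980 mR/h.

0.0198 mR/h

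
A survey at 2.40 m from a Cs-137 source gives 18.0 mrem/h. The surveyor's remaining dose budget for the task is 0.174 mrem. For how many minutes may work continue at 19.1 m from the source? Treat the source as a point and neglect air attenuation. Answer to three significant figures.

36.7 min

By the inverse-square law, rate at 19.1 m:
(2.40/19.1)² = 0.01579, so 18.0 × 0.01579 = 0.2842 mrem/h.
Stay time = 0.174 mrem ÷ 0.2842 mrem/h = 0.6122 h = 36.73 min.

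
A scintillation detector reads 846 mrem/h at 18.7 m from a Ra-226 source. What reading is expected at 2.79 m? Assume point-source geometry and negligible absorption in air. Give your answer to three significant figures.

Since intensity falls as 1/r², the rate at 2.79 m is
846 × (18.7/2.79)² = 846 × 44.92 = 38000 mrem/h.

38000 mrem/h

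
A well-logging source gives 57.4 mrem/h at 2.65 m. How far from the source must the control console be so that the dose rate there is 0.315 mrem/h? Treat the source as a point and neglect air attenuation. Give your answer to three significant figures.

35.8 m

Intensity scales as (d₁/d₂)², so d₂ = d₁·√(I₁/I₂).
I₁/I₂ = 57.4/0.315 = 182.2, so d₂ = 2.65 × √182.2 = 35.77 m.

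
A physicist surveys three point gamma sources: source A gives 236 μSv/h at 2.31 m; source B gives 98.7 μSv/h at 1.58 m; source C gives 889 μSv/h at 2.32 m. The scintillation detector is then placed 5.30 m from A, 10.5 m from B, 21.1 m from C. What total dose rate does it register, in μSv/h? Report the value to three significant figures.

By superposition, sum each source's inverse-square contribution:
A: 236 × (2.31/5.30)² = 44.83 μSv/h
B: 98.7 × (1.58/10.5)² = 2.235 μSv/h
C: 889 × (2.32/21.1)² = 10.75 μSv/h
Total = 44.83 + 2.235 + 10.75 = 57.81 μSv/h.

57.8 μSv/h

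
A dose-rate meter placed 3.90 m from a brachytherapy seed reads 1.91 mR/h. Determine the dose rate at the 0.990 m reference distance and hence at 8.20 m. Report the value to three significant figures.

Since intensity falls as 1/r²,
At 0.990 m: (3.90/0.990)² = 15.52, so 1.91 × 15.52 = 29.64 mR/h
At 8.20 m: (0.990/8.20)² = 0.01458, so 29.64 × 0.01458 = 0.4322 mR/h.

29.6 mR/h; 0.432 mR/h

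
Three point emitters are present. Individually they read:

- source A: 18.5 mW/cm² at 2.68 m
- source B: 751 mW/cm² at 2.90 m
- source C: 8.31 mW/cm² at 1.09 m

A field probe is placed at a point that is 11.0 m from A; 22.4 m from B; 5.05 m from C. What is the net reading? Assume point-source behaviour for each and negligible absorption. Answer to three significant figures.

14.1 mW/cm²

Each source contributes Iᵢ·(dᵢ/rᵢ)²; contributions add.
A: 18.5 × (2.68/11.0)² = 1.098 mW/cm²
B: 751 × (2.90/22.4)² = 12.59 mW/cm²
C: 8.31 × (1.09/5.05)² = 0.3871 mW/cm²
Total = 1.098 + 12.59 + 0.3871 = 14.08 mW/cm².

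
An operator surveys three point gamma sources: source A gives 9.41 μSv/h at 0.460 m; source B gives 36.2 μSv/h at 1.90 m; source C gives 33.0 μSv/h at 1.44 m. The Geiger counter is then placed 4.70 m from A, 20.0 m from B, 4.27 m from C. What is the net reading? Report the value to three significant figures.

By superposition, sum each source's inverse-square contribution:
A: 9.41 × (0.460/4.70)² = 0.09014 μSv/h
B: 36.2 × (1.90/20.0)² = 0.3267 μSv/h
C: 33.0 × (1.44/4.27)² = 3.753 μSv/h
Total = 0.09014 + 0.3267 + 3.753 = 4.170 μSv/h.

4.17 μSv/h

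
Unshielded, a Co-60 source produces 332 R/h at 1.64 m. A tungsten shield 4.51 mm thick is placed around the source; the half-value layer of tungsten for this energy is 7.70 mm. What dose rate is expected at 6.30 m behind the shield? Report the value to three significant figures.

15.0 R/h

Distance alone: 332 × (1.64/6.30)² = 332 × 0.06777 = 22.50 R/h.
Shield: 4.51/7.70 = 0.5857 half-value layers → attenuation 2^(−0.5857) = 0.6663.
Combined: 22.50 × 0.6663 = 14.99 R/h.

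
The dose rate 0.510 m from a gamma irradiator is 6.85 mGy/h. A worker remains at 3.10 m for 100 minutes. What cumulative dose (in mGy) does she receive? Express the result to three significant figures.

0.309 mGy

Applying the 1/r² law, rate at 3.10 m:
(0.510/3.10)² = 0.02707, so 6.85 × 0.02707 = 0.1854 mGy/h.
Dose = rate × time = 0.1854 mGy/h × 1.667 h = 0.3091 mGy.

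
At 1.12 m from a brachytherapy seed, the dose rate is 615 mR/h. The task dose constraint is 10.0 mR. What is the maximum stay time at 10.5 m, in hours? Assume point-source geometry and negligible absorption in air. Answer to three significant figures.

Intensity scales as (d₁/d₂)², so rate at 10.5 m:
615 × (1.12/10.5)² = 615 × 0.01138 = 6.999 mR/h.
Stay time = 10.0 mR ÷ 6.999 mR/h = 1.429 h.

1.43 h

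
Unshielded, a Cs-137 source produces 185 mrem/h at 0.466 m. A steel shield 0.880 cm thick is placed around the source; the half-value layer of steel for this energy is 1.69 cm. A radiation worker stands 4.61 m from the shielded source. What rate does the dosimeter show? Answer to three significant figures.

Distance alone: 185 × (0.466/4.61)² = 185 × 0.01022 = 1.891 mrem/h.
Shield: 0.880/1.69 = 0.5207 half-value layers → attenuation 2^(−0.5207) = 0.6970.
Combined: 1.891 × 0.6970 = 1.318 mrem/h.

1.32 mrem/h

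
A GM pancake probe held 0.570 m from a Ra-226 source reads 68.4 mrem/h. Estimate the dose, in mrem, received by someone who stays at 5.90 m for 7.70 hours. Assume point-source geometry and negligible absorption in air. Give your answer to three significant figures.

4.92 mrem

Intensity scales as (d₁/d₂)², so rate at 5.90 m:
68.4 × (0.570/5.90)² = 68.4 × 0.009334 = 0.6384 mrem/h.
Dose = rate × time = 0.6384 mrem/h × 7.700 h = 4.916 mrem.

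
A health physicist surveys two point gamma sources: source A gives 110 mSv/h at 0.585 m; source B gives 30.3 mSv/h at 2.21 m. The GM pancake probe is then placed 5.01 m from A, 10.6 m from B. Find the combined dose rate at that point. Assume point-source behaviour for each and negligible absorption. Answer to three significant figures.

2.82 mSv/h

By superposition, sum each source's inverse-square contribution:
A: 110 × (0.585/5.01)² = 1.500 mSv/h
B: 30.3 × (2.21/10.6)² = 1.317 mSv/h
Total = 1.500 + 1.317 = 2.817 mSv/h.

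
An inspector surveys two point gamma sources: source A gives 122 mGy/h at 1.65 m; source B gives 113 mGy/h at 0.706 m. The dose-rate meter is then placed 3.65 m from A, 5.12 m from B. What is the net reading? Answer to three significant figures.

27.1 mGy/h

Each source contributes Iᵢ·(dᵢ/rᵢ)²; contributions add.
A: 122 × (1.65/3.65)² = 24.93 mGy/h
B: 113 × (0.706/5.12)² = 2.149 mGy/h
Total = 24.93 + 2.149 = 27.08 mGy/h.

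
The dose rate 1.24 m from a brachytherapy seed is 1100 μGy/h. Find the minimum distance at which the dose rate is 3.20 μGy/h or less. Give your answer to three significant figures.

Using I₁d₁² = I₂d₂², d₂ = d₁·√(I₁/I₂).
I₁/I₂ = 1100/3.20 = 343.8, so d₂ = 1.24 × √343.8 = 22.99 m.

23.0 m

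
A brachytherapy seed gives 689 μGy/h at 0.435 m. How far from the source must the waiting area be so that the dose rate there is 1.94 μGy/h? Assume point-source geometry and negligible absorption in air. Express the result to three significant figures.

Applying the 1/r² law, d₂ = d₁·√(I₁/I₂).
I₁/I₂ = 689/1.94 = 355.2, so d₂ = 0.435 × √355.2 = 8.198 m.

8.20 m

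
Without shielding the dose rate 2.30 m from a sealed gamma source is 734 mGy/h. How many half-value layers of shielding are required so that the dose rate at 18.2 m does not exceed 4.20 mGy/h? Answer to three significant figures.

1.48 half-value layers

At 18.2 m, distance alone gives (2.30/18.2)² = 0.01597, so 734 × 0.01597 = 11.72 mGy/h.
Further attenuation needed: 11.72/4.20 = 2.790.
n = log₂(2.790) = 1.480 half-value layers.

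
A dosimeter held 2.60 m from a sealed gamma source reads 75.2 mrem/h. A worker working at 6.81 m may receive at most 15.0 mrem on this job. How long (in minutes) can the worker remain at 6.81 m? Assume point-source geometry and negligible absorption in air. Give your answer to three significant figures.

Since intensity falls as 1/r², rate at 6.81 m:
75.2 × (2.60/6.81)² = 75.2 × 0.1458 = 10.96 mrem/h.
Stay time = 15.0 mrem ÷ 10.96 mrem/h = 1.369 h = 82.14 min.

82.1 min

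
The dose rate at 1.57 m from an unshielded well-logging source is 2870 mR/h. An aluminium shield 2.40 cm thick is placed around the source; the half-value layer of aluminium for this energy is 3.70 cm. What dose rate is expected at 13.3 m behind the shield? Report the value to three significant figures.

Distance alone: 2870 × (1.57/13.3)² = 2870 × 0.01393 = 39.98 mR/h.
Shield: 2.40/3.70 = 0.6486 half-value layers → attenuation 2^(−0.6486) = 0.6379.
Combined: 39.98 × 0.6379 = 25.50 mR/h.

25.5 mR/h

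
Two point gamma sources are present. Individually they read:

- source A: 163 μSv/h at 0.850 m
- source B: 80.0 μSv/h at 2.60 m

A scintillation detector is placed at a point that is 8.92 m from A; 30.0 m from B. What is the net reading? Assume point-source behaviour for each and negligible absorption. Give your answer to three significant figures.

2.08 μSv/h

Each source contributes Iᵢ·(dᵢ/rᵢ)²; contributions add.
A: 163 × (0.850/8.92)² = 1.480 μSv/h
B: 80.0 × (2.60/30.0)² = 0.6009 μSv/h
Total = 1.480 + 0.6009 = 2.081 μSv/h.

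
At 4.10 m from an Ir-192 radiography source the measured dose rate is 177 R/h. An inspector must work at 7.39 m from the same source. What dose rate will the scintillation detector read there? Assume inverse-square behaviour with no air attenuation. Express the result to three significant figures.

54.5 R/h

Since intensity falls as 1/r², scaling from 4.10 m to 7.39 m:
177 × (4.10/7.39)² = 177 × 0.3078 = 54.48 R/h.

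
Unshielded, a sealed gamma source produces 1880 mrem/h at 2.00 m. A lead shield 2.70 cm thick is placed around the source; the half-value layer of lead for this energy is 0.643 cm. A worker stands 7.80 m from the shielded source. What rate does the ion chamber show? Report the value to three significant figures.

Distance alone: (2.00/7.80)² = 0.06575, so 1880 × 0.06575 = 123.6 mrem/h.
Shield: 2.70/0.643 = 4.199 half-value layers → attenuation 2^(−4.199) = 0.05445.
Combined: 123.6 × 0.05445 = 6.730 mrem/h.

6.73 mrem/h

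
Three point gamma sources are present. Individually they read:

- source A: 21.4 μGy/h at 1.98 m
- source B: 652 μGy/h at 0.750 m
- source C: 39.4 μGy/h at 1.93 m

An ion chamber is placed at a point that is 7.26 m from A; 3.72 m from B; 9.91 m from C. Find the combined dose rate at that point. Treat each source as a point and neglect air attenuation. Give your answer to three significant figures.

Each source contributes Iᵢ·(dᵢ/rᵢ)²; contributions add.
A: 21.4 × (1.98/7.26)² = 1.592 μGy/h
B: 652 × (0.750/3.72)² = 26.50 μGy/h
C: 39.4 × (1.93/9.91)² = 1.494 μGy/h
Total = 1.592 + 26.50 + 1.494 = 29.59 μGy/h.

29.6 μGy/h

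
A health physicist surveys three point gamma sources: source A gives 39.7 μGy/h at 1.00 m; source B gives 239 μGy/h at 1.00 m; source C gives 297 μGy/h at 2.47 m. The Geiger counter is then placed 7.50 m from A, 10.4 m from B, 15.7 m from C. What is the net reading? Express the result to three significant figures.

10.3 μGy/h

Each source contributes Iᵢ·(dᵢ/rᵢ)²; contributions add.
A: 39.7 × (1.00/7.50)² = 0.7058 μGy/h
B: 239 × (1.00/10.4)² = 2.210 μGy/h
C: 297 × (2.47/15.7)² = 7.351 μGy/h
Total = 0.7058 + 2.210 + 7.351 = 10.27 μGy/h.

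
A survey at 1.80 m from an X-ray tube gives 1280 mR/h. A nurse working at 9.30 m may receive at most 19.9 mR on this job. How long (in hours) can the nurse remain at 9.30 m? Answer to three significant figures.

0.415 h

Intensity scales as (d₁/d₂)², so rate at 9.30 m:
(1.80/9.30)² = 0.03746, so 1280 × 0.03746 = 47.95 mR/h.
Stay time = 19.9 mR ÷ 47.95 mR/h = 0.4150 h.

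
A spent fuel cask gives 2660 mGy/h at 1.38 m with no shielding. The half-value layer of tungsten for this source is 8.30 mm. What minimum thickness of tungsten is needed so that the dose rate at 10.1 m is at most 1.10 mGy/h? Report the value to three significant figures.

45.6 mm

At 10.1 m, distance alone gives 2660 × (1.38/10.1)² = 2660 × 0.01867 = 49.66 mGy/h.
Further attenuation needed: 49.66/1.10 = 45.15.
n = log₂(45.15) = 5.497 half-value layers.
Thickness = 5.497 × 8.30 mm = 45.63 mm.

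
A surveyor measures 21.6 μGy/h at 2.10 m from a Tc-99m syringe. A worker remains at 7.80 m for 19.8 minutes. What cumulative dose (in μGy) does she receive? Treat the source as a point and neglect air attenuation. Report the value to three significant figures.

Applying the 1/r² law, rate at 7.80 m:
(2.10/7.80)² = 0.07249, so 21.6 × 0.07249 = 1.566 μGy/h.
Dose = rate × time = 1.566 μGy/h × 0.3300 h = 0.5168 μGy.

0.517 μGy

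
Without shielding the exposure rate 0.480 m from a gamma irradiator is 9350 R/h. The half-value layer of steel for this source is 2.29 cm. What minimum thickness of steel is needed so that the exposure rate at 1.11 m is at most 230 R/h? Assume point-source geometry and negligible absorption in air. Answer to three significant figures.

6.70 cm

At 1.11 m, distance alone gives (0.480/1.11)² = 0.1870, so 9350 × 0.1870 = 1748 R/h.
Further attenuation needed: 1748/230 = 7.600.
n = log₂(7.600) = 2.926 half-value layers.
Thickness = 2.926 × 2.29 cm = 6.701 cm.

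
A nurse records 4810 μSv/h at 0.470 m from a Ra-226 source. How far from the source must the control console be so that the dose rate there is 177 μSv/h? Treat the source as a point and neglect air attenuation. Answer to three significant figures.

2.45 m

By the inverse-square law, d₂ = d₁·√(I₁/I₂).
I₁/I₂ = 4810/177 = 27.18, so d₂ = 0.470 × √27.18 = 2.450 m.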